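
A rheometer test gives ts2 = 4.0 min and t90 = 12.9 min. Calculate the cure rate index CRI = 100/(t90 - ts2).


CRI = 100 / (t90 - ts2)
= 100 / (12.9 - 4.0)
= 100 / 8.9
= 11.24 min^-1

11.24 min^-1


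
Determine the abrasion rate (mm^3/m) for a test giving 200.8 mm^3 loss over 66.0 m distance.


Rate = volume_loss / distance
= 200.8 / 66.0
= 3.042 mm^3/m

3.042 mm^3/m


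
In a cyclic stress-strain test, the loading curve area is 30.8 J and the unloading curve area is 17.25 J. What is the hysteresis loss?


Hysteresis loss = loading - unloading
= 30.8 - 17.25
= 13.55 J

13.55 J


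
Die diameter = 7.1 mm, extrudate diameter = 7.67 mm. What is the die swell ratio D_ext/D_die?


Die swell ratio = D_extrudate / D_die
= 7.67 / 7.1
= 1.08

Die swell = 1.08


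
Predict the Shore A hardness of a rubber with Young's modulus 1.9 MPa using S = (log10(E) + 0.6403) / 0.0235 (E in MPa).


log10(E) = 0.0235*S - 0.6403  =>  S = (log10(E) + 0.6403) / 0.0235
log10(1.9) = 0.278754
S = (0.278754 + 0.6403) / 0.0235 = 0.919054 / 0.0235
S = 39.1

Shore A = 39.1


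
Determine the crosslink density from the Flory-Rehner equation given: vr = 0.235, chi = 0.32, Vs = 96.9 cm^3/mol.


ln(1 - vr) = ln(1 - 0.235) = -0.2679
Numerator = -((-0.2679) + 0.235 + 0.32 * 0.235^2) = 0.0152
Denominator = 96.9 * (0.235^(1/3) - 0.235/2) = 48.4113
nu = 0.0152 / 48.4113 = 3.1413e-04 mol/cm^3

3.1413e-04 mol/cm^3


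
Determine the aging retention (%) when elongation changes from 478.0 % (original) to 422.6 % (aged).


Retention = aged / original * 100
= 422.6 / 478.0 * 100
= 88.4%

88.4%


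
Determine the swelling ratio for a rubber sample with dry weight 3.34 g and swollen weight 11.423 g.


Q = W_swollen / W_dry
Q = 11.423 / 3.34
Q = 3.42

Q = 3.42


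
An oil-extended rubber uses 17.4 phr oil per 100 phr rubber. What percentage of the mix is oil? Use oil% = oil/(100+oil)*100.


Oil % = oil / (100 + oil) * 100
= 17.4 / (100 + 17.4) * 100
= 17.4 / 117.4 * 100
= 14.82%

14.82%


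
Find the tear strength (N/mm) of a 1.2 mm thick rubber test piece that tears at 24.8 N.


Tear strength = force / thickness
= 24.8 / 1.2
= 20.67 N/mm

20.67 N/mm


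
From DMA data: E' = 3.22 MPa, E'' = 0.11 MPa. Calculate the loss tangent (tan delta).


tan delta = E'' / E'
= 0.11 / 3.22
= 0.0342

tan delta = 0.0342


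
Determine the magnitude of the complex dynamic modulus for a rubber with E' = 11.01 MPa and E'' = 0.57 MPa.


|E*| = sqrt(E'^2 + E''^2)
= sqrt(11.01^2 + 0.57^2)
= sqrt(121.2201 + 0.3249)
= 11.025 MPa

11.025 MPa


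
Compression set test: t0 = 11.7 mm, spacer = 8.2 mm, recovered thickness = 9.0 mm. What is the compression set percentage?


CS = (t0 - recovered) / (t0 - ts) * 100
= (11.7 - 9.0) / (11.7 - 8.2) * 100
= 2.7 / 3.5 * 100
= 77.1%

77.1%


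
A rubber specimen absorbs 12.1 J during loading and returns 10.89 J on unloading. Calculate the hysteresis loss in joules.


Hysteresis loss = loading - unloading
= 12.1 - 10.89
= 1.21 J

1.21 J


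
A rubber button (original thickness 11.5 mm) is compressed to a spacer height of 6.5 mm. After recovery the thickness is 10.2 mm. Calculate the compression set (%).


CS = (t0 - recovered) / (t0 - ts) * 100
= (11.5 - 10.2) / (11.5 - 6.5) * 100
= 1.3 / 5.0 * 100
= 26.0%

26.0%


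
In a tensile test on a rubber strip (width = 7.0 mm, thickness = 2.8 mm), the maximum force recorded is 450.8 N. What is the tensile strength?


Area = width * thickness = 7.0 * 2.8 = 19.6 mm^2
TS = force / area = 450.8 / 19.6 = 23.0 MPa

23.0 MPa


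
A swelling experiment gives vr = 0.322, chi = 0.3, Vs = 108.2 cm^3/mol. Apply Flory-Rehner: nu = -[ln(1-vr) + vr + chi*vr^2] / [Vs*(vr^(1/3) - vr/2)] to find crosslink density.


ln(1 - vr) = ln(1 - 0.322) = -0.3886
Numerator = -((-0.3886) + 0.322 + 0.3 * 0.322^2) = 0.0355
Denominator = 108.2 * (0.322^(1/3) - 0.322/2) = 56.7414
nu = 0.0355 / 56.7414 = 6.2569e-04 mol/cm^3

6.2569e-04 mol/cm^3


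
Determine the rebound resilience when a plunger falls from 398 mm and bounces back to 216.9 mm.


Resilience = h_rebound / h_drop * 100
= 216.9 / 398 * 100
= 54.5%

54.5%


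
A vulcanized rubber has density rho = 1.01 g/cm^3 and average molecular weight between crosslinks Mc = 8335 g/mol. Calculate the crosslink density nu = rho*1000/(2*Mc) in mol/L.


nu = rho * 1000 / (2 * Mc)
nu = 1.01 * 1000 / (2 * 8335)
nu = 1010.0 / 16670
nu = 0.0606 mol/L

0.0606 mol/L


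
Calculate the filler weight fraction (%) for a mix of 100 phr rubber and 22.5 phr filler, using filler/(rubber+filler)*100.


Filler % = filler / (rubber + filler) * 100
= 22.5 / (100 + 22.5) * 100
= 22.5 / 122.5 * 100
= 18.37%

18.37%


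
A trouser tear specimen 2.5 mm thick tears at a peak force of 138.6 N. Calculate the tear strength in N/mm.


Tear strength = force / thickness
= 138.6 / 2.5
= 55.44 N/mm

55.44 N/mm


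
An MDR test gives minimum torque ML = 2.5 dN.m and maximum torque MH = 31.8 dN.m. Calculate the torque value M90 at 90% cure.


M90 = ML + 0.9 * (MH - ML)
M90 = 2.5 + 0.9 * (31.8 - 2.5)
M90 = 2.5 + 0.9 * 29.3
M90 = 28.87 dN.m

28.87 dN.m


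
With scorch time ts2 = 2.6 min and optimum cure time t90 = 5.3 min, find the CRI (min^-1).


CRI = 100 / (t90 - ts2)
= 100 / (5.3 - 2.6)
= 100 / 2.7
= 37.04 min^-1

37.04 min^-1


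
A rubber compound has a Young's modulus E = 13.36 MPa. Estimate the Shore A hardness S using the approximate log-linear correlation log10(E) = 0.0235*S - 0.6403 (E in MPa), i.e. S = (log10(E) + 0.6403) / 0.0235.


log10(E) = 0.0235*S - 0.6403  =>  S = (log10(E) + 0.6403) / 0.0235
log10(13.36) = 1.125806
S = (1.125806 + 0.6403) / 0.0235 = 1.766106 / 0.0235
S = 75.2

Shore A = 75.2


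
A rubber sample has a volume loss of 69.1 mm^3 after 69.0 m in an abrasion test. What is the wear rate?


Rate = volume_loss / distance
= 69.1 / 69.0
= 1.001 mm^3/m

1.001 mm^3/m


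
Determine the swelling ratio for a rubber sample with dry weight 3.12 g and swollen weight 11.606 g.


Q = W_swollen / W_dry
Q = 11.606 / 3.12
Q = 3.72

Q = 3.72


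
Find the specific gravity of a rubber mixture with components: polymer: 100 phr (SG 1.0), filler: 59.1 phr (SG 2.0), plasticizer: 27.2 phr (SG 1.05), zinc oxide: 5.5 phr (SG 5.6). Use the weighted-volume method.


Sum of weights = 191.8
Volume contributions:
  polymer: 100/1.0 = 100.0000
  filler: 59.1/2.0 = 29.5500
  plasticizer: 27.2/1.05 = 25.9048
  zinc oxide: 5.5/5.6 = 0.9821
Sum of volumes = 156.4369
SG = 191.8 / 156.4369 = 1.226

SG = 1.226


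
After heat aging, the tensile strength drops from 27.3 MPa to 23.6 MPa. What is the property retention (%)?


Retention = aged / original * 100
= 23.6 / 27.3 * 100
= 86.4%

86.4%


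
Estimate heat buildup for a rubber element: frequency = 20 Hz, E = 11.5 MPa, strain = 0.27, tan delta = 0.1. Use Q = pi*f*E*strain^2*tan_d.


Q = pi * f * E * strain^2 * tan_d
= pi * 20 * 11.5 * 0.27^2 * 0.1
= pi * 20 * 11.5 * 0.0729 * 0.1
= 5.2675

Q = 5.2675


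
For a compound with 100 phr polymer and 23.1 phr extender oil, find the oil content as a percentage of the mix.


Oil % = oil / (100 + oil) * 100
= 23.1 / (100 + 23.1) * 100
= 23.1 / 123.1 * 100
= 18.77%

18.77%


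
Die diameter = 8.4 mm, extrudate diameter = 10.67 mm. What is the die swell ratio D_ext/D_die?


Die swell ratio = D_extrudate / D_die
= 10.67 / 8.4
= 1.27

Die swell = 1.27


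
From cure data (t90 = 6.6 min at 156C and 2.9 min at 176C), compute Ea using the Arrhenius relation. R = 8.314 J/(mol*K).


T1 = 429.15 K, T2 = 449.15 K
1/T1 - 1/T2 = 1.0376e-04
ln(t1/t2) = ln(6.6/2.9) = 0.8224
Ea = 8.314 * 0.8224 / 1.0376e-04 = 65893.4048 J/mol
Ea = 65.89 kJ/mol

65.89 kJ/mol


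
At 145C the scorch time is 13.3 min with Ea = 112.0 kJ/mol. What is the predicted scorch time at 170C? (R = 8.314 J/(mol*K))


Convert temperatures: T1 = 145 + 273.15 = 418.15 K, T2 = 170 + 273.15 = 443.15 K
ts2_new = 13.3 * exp(112000 / 8.314 * (1/443.15 - 1/418.15))
1/T2 - 1/T1 = -1.3491e-04
ts2_new = 2.16 min

2.16 min


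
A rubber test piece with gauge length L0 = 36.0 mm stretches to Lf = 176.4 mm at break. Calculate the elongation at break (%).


Elongation = (Lf - L0) / L0 * 100
= (176.4 - 36.0) / 36.0 * 100
= 140.4 / 36.0 * 100
= 390.0%

390.0%


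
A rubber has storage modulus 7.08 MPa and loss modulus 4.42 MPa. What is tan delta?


tan delta = E'' / E'
= 4.42 / 7.08
= 0.6243

tan delta = 0.6243


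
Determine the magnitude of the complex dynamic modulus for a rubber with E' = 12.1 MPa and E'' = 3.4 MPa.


|E*| = sqrt(E'^2 + E''^2)
= sqrt(12.1^2 + 3.4^2)
= sqrt(146.4100 + 11.5600)
= 12.569 MPa

12.569 MPa


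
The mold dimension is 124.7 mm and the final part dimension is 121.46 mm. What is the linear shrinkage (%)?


Shrinkage = (mold - part) / mold * 100
= (124.7 - 121.46) / 124.7 * 100
= 3.24 / 124.7 * 100
= 2.6%

2.6%


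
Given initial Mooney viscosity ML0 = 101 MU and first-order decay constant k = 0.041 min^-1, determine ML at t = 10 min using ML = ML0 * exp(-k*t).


ML = ML0 * exp(-k * t)
ML = 101 * exp(-0.041 * 10)
ML = 101 * 0.6637
ML = 67.03 MU

67.03 MU


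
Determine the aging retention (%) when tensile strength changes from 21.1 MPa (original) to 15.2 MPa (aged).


Retention = aged / original * 100
= 15.2 / 21.1 * 100
= 72.0%

72.0%


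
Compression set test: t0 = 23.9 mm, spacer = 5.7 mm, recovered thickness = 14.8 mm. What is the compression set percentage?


CS = (t0 - recovered) / (t0 - ts) * 100
= (23.9 - 14.8) / (23.9 - 5.7) * 100
= 9.1 / 18.2 * 100
= 50.0%

50.0%


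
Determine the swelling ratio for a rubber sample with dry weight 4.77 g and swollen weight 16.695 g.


Q = W_swollen / W_dry
Q = 16.695 / 4.77
Q = 3.5

Q = 3.5


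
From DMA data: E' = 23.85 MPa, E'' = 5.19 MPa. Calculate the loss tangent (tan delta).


tan delta = E'' / E'
= 5.19 / 23.85
= 0.2176

tan delta = 0.2176


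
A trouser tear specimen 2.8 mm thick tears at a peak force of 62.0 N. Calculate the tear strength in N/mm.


Tear strength = force / thickness
= 62.0 / 2.8
= 22.14 N/mm

22.14 N/mm


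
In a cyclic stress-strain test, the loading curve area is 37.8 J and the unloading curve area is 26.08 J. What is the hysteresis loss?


Hysteresis loss = loading - unloading
= 37.8 - 26.08
= 11.72 J

11.72 J


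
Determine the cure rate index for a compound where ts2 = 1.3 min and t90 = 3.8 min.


CRI = 100 / (t90 - ts2)
= 100 / (3.8 - 1.3)
= 100 / 2.5
= 40.0 min^-1

40.0 min^-1


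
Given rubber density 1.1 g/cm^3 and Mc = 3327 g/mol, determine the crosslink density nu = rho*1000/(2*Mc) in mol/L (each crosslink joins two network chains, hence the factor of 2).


nu = rho * 1000 / (2 * Mc)
nu = 1.1 * 1000 / (2 * 3327)
nu = 1100.0 / 6654
nu = 0.1653 mol/L

0.1653 mol/L


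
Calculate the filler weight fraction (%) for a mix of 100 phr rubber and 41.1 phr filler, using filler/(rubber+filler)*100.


Filler % = filler / (rubber + filler) * 100
= 41.1 / (100 + 41.1) * 100
= 41.1 / 141.1 * 100
= 29.13%

29.13%


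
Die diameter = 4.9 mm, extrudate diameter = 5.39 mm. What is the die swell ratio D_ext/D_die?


Die swell ratio = D_extrudate / D_die
= 5.39 / 4.9
= 1.1

Die swell = 1.1


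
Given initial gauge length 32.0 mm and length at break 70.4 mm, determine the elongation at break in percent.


Elongation = (Lf - L0) / L0 * 100
= (70.4 - 32.0) / 32.0 * 100
= 38.4 / 32.0 * 100
= 120.0%

120.0%


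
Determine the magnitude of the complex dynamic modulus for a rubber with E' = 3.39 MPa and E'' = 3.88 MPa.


|E*| = sqrt(E'^2 + E''^2)
= sqrt(3.39^2 + 3.88^2)
= sqrt(11.4921 + 15.0544)
= 5.152 MPa

5.152 MPa


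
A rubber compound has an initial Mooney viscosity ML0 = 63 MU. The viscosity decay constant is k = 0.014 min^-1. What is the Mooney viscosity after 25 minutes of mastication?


ML = ML0 * exp(-k * t)
ML = 63 * exp(-0.014 * 25)
ML = 63 * 0.7047
ML = 44.4 MU

44.4 MU


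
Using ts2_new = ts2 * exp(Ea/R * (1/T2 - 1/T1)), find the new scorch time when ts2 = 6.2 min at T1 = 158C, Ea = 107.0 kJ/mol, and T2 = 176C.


Convert temperatures: T1 = 158 + 273.15 = 431.15 K, T2 = 176 + 273.15 = 449.15 K
ts2_new = 6.2 * exp(107000 / 8.314 * (1/449.15 - 1/431.15))
1/T2 - 1/T1 = -9.2951e-05
ts2_new = 1.87 min

1.87 min


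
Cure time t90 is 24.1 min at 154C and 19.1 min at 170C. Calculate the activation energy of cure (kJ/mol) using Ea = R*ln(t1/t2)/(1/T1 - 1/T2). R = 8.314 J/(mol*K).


T1 = 427.15 K, T2 = 443.15 K
1/T1 - 1/T2 = 8.4526e-05
ln(t1/t2) = ln(24.1/19.1) = 0.2325
Ea = 8.314 * 0.2325 / 8.4526e-05 = 22871.1532 J/mol
Ea = 22.87 kJ/mol

22.87 kJ/mol


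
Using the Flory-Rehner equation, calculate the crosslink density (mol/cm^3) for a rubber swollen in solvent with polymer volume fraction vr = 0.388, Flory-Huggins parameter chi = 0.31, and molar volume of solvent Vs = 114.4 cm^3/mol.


ln(1 - vr) = ln(1 - 0.388) = -0.4910
Numerator = -((-0.4910) + 0.388 + 0.31 * 0.388^2) = 0.0564
Denominator = 114.4 * (0.388^(1/3) - 0.388/2) = 61.2456
nu = 0.0564 / 61.2456 = 9.2014e-04 mol/cm^3

9.2014e-04 mol/cm^3


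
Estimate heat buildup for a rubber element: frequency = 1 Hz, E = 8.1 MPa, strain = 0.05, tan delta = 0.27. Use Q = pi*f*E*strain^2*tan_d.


Q = pi * f * E * strain^2 * tan_d
= pi * 1 * 8.1 * 0.05^2 * 0.27
= pi * 1 * 8.1 * 0.0025 * 0.27
= 0.0172

Q = 0.0172


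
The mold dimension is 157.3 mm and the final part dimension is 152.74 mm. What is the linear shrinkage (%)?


Shrinkage = (mold - part) / mold * 100
= (157.3 - 152.74) / 157.3 * 100
= 4.56 / 157.3 * 100
= 2.9%

2.9%


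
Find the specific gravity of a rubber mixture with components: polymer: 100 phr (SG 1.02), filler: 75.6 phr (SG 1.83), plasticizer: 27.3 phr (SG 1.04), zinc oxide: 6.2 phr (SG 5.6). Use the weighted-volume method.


Sum of weights = 209.1
Volume contributions:
  polymer: 100/1.02 = 98.0392
  filler: 75.6/1.83 = 41.3115
  plasticizer: 27.3/1.04 = 26.2500
  zinc oxide: 6.2/5.6 = 1.1071
Sum of volumes = 166.7078
SG = 209.1 / 166.7078 = 1.254

SG = 1.254


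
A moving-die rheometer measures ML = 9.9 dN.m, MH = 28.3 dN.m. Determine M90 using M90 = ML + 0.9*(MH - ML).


M90 = ML + 0.9 * (MH - ML)
M90 = 9.9 + 0.9 * (28.3 - 9.9)
M90 = 9.9 + 0.9 * 18.4
M90 = 26.46 dN.m

26.46 dN.m


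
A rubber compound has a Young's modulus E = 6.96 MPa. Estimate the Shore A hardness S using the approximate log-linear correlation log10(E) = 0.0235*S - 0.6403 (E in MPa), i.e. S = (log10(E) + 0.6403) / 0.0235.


log10(E) = 0.0235*S - 0.6403  =>  S = (log10(E) + 0.6403) / 0.0235
log10(6.96) = 0.842609
S = (0.842609 + 0.6403) / 0.0235 = 1.482909 / 0.0235
S = 63.1

Shore A = 63.1


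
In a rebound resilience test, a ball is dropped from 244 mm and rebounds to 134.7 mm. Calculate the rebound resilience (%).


Resilience = h_rebound / h_drop * 100
= 134.7 / 244 * 100
= 55.2%

55.2%


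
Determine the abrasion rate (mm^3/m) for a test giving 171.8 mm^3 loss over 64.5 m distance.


Rate = volume_loss / distance
= 171.8 / 64.5
= 2.664 mm^3/m

2.664 mm^3/m


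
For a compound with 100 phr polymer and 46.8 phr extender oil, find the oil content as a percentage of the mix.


Oil % = oil / (100 + oil) * 100
= 46.8 / (100 + 46.8) * 100
= 46.8 / 146.8 * 100
= 31.88%

31.88%


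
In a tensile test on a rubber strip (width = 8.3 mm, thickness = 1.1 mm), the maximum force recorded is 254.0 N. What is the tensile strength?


Area = width * thickness = 8.3 * 1.1 = 9.13 mm^2
TS = force / area = 254.0 / 9.13 = 27.82 MPa

27.82 MPa


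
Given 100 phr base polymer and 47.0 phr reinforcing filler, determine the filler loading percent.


Filler % = filler / (rubber + filler) * 100
= 47.0 / (100 + 47.0) * 100
= 47.0 / 147.0 * 100
= 31.97%

31.97%


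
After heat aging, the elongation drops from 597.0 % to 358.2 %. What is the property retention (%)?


Retention = aged / original * 100
= 358.2 / 597.0 * 100
= 60.0%

60.0%


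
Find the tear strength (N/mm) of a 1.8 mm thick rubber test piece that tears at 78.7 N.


Tear strength = force / thickness
= 78.7 / 1.8
= 43.72 N/mm

43.72 N/mm


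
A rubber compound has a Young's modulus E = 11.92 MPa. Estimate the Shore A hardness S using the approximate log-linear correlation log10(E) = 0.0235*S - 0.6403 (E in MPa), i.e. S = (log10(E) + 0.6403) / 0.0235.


log10(E) = 0.0235*S - 0.6403  =>  S = (log10(E) + 0.6403) / 0.0235
log10(11.92) = 1.076276
S = (1.076276 + 0.6403) / 0.0235 = 1.716576 / 0.0235
S = 73.0

Shore A = 73.0


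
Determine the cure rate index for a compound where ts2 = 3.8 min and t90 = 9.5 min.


CRI = 100 / (t90 - ts2)
= 100 / (9.5 - 3.8)
= 100 / 5.7
= 17.54 min^-1

17.54 min^-1


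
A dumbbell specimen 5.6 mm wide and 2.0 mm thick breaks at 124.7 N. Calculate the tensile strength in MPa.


Area = width * thickness = 5.6 * 2.0 = 11.2 mm^2
TS = force / area = 124.7 / 11.2 = 11.13 MPa

11.13 MPa


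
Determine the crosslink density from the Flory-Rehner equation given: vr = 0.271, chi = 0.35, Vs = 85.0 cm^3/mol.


ln(1 - vr) = ln(1 - 0.271) = -0.3161
Numerator = -((-0.3161) + 0.271 + 0.35 * 0.271^2) = 0.0194
Denominator = 85.0 * (0.271^(1/3) - 0.271/2) = 43.4883
nu = 0.0194 / 43.4883 = 4.4557e-04 mol/cm^3

4.4557e-04 mol/cm^3


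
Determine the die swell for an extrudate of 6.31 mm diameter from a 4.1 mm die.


Die swell ratio = D_extrudate / D_die
= 6.31 / 4.1
= 1.539

Die swell = 1.539


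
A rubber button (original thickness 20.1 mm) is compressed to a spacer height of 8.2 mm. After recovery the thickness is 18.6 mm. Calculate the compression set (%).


CS = (t0 - recovered) / (t0 - ts) * 100
= (20.1 - 18.6) / (20.1 - 8.2) * 100
= 1.5 / 11.9 * 100
= 12.6%

12.6%


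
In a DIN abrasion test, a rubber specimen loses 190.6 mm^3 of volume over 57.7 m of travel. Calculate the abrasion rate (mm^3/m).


Rate = volume_loss / distance
= 190.6 / 57.7
= 3.303 mm^3/m

3.303 mm^3/m


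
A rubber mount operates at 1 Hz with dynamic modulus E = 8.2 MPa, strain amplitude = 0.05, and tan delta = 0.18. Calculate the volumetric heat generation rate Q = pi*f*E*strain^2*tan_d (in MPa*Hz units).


Q = pi * f * E * strain^2 * tan_d
= pi * 1 * 8.2 * 0.05^2 * 0.18
= pi * 1 * 8.2 * 0.0025 * 0.18
= 0.0116

Q = 0.0116


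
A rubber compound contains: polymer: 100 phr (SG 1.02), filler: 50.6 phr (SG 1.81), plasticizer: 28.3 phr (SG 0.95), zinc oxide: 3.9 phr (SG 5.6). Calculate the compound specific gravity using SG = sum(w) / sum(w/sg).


Sum of weights = 182.8
Volume contributions:
  polymer: 100/1.02 = 98.0392
  filler: 50.6/1.81 = 27.9558
  plasticizer: 28.3/0.95 = 29.7895
  zinc oxide: 3.9/5.6 = 0.6964
Sum of volumes = 156.4809
SG = 182.8 / 156.4809 = 1.168

SG = 1.168


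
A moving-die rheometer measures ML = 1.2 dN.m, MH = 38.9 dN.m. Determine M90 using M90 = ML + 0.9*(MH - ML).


M90 = ML + 0.9 * (MH - ML)
M90 = 1.2 + 0.9 * (38.9 - 1.2)
M90 = 1.2 + 0.9 * 37.7
M90 = 35.13 dN.m

35.13 dN.m


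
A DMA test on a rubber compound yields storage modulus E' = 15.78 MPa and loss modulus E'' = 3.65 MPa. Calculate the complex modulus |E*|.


|E*| = sqrt(E'^2 + E''^2)
= sqrt(15.78^2 + 3.65^2)
= sqrt(249.0084 + 13.3225)
= 16.197 MPa

16.197 MPa


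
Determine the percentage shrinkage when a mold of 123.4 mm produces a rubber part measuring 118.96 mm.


Shrinkage = (mold - part) / mold * 100
= (123.4 - 118.96) / 123.4 * 100
= 4.44 / 123.4 * 100
= 3.6%

3.6%


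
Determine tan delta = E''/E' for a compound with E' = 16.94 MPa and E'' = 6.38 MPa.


tan delta = E'' / E'
= 6.38 / 16.94
= 0.3766

tan delta = 0.3766


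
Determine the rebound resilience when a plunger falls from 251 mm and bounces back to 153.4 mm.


Resilience = h_rebound / h_drop * 100
= 153.4 / 251 * 100
= 61.1%

61.1%


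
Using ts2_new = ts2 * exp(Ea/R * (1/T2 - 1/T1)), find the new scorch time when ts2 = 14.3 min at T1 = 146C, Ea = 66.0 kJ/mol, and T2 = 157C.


Convert temperatures: T1 = 146 + 273.15 = 419.15 K, T2 = 157 + 273.15 = 430.15 K
ts2_new = 14.3 * exp(66000 / 8.314 * (1/430.15 - 1/419.15))
1/T2 - 1/T1 = -6.1010e-05
ts2_new = 8.81 min

8.81 min


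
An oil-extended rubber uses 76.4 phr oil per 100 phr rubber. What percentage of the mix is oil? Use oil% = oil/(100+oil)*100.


Oil % = oil / (100 + oil) * 100
= 76.4 / (100 + 76.4) * 100
= 76.4 / 176.4 * 100
= 43.31%

43.31%


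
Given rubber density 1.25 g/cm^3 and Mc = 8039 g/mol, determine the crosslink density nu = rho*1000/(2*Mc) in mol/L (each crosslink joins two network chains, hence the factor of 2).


nu = rho * 1000 / (2 * Mc)
nu = 1.25 * 1000 / (2 * 8039)
nu = 1250.0 / 16078
nu = 0.0777 mol/L

0.0777 mol/L


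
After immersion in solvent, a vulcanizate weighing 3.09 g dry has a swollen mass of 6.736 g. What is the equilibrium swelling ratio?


Q = W_swollen / W_dry
Q = 6.736 / 3.09
Q = 2.18

Q = 2.18


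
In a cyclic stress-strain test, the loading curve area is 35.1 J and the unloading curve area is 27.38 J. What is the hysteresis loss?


Hysteresis loss = loading - unloading
= 35.1 - 27.38
= 7.72 J

7.72 J


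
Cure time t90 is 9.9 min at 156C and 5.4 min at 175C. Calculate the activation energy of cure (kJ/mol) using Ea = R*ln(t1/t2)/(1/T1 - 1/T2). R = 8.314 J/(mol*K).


T1 = 429.15 K, T2 = 448.15 K
1/T1 - 1/T2 = 9.8792e-05
ln(t1/t2) = ln(9.9/5.4) = 0.6061
Ea = 8.314 * 0.6061 / 9.8792e-05 = 51010.4171 J/mol
Ea = 51.01 kJ/mol

51.01 kJ/mol


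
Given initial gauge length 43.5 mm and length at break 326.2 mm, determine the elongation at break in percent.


Elongation = (Lf - L0) / L0 * 100
= (326.2 - 43.5) / 43.5 * 100
= 282.7 / 43.5 * 100
= 649.9%

649.9%


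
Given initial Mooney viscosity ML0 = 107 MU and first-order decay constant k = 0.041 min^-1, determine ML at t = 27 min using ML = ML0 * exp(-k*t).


ML = ML0 * exp(-k * t)
ML = 107 * exp(-0.041 * 27)
ML = 107 * 0.3305
ML = 35.37 MU

35.37 MU


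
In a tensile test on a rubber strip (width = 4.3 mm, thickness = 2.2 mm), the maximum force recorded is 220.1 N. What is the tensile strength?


Area = width * thickness = 4.3 * 2.2 = 9.46 mm^2
TS = force / area = 220.1 / 9.46 = 23.27 MPa

23.27 MPa


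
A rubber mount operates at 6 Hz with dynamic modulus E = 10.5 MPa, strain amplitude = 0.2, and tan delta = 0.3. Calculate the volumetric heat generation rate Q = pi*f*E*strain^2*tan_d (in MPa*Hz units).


Q = pi * f * E * strain^2 * tan_d
= pi * 6 * 10.5 * 0.2^2 * 0.3
= pi * 6 * 10.5 * 0.0400 * 0.3
= 2.3750

Q = 2.3750


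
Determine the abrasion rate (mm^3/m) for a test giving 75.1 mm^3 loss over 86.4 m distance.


Rate = volume_loss / distance
= 75.1 / 86.4
= 0.869 mm^3/m

0.869 mm^3/m


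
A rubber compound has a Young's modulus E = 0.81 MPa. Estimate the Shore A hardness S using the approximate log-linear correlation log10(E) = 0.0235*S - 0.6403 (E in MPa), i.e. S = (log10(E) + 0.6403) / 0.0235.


log10(E) = 0.0235*S - 0.6403  =>  S = (log10(E) + 0.6403) / 0.0235
log10(0.81) = -0.091515
S = (-0.091515 + 0.6403) / 0.0235 = 0.548785 / 0.0235
S = 23.4

Shore A = 23.4


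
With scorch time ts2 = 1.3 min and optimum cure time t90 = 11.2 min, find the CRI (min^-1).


CRI = 100 / (t90 - ts2)
= 100 / (11.2 - 1.3)
= 100 / 9.9
= 10.1 min^-1

10.1 min^-1


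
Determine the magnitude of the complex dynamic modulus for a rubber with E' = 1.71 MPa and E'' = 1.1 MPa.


|E*| = sqrt(E'^2 + E''^2)
= sqrt(1.71^2 + 1.1^2)
= sqrt(2.9241 + 1.2100)
= 2.033 MPa

2.033 MPa


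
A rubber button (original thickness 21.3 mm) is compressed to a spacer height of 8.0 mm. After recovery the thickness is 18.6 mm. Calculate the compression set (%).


CS = (t0 - recovered) / (t0 - ts) * 100
= (21.3 - 18.6) / (21.3 - 8.0) * 100
= 2.7 / 13.3 * 100
= 20.3%

20.3%


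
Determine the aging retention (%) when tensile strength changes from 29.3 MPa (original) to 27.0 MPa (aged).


Retention = aged / original * 100
= 27.0 / 29.3 * 100
= 92.2%

92.2%


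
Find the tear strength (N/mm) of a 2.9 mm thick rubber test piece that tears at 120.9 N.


Tear strength = force / thickness
= 120.9 / 2.9
= 41.69 N/mm

41.69 N/mm


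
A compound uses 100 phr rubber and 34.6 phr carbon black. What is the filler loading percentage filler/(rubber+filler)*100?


Filler % = filler / (rubber + filler) * 100
= 34.6 / (100 + 34.6) * 100
= 34.6 / 134.6 * 100
= 25.71%

25.71%


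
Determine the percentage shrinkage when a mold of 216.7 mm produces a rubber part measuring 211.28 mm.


Shrinkage = (mold - part) / mold * 100
= (216.7 - 211.28) / 216.7 * 100
= 5.42 / 216.7 * 100
= 2.5%

2.5%


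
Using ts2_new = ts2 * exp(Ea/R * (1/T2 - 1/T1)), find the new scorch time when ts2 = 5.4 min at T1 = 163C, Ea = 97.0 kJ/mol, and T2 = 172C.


Convert temperatures: T1 = 163 + 273.15 = 436.15 K, T2 = 172 + 273.15 = 445.15 K
ts2_new = 5.4 * exp(97000 / 8.314 * (1/445.15 - 1/436.15))
1/T2 - 1/T1 = -4.6355e-05
ts2_new = 3.14 min

3.14 min


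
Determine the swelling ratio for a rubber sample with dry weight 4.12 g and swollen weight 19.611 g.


Q = W_swollen / W_dry
Q = 19.611 / 4.12
Q = 4.76

Q = 4.76


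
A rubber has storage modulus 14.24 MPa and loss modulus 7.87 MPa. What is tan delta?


tan delta = E'' / E'
= 7.87 / 14.24
= 0.5527

tan delta = 0.5527


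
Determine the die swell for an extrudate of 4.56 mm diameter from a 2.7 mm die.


Die swell ratio = D_extrudate / D_die
= 4.56 / 2.7
= 1.689

Die swell = 1.689


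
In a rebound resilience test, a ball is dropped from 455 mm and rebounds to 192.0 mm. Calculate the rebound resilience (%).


Resilience = h_rebound / h_drop * 100
= 192.0 / 455 * 100
= 42.2%

42.2%


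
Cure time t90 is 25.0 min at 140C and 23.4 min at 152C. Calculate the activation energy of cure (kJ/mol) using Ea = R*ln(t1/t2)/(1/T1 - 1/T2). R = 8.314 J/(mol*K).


T1 = 413.15 K, T2 = 425.15 K
1/T1 - 1/T2 = 6.8317e-05
ln(t1/t2) = ln(25.0/23.4) = 0.0661
Ea = 8.314 * 0.0661 / 6.8317e-05 = 8048.9941 J/mol
Ea = 8.05 kJ/mol

8.05 kJ/mol


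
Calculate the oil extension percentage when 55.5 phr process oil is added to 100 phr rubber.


Oil % = oil / (100 + oil) * 100
= 55.5 / (100 + 55.5) * 100
= 55.5 / 155.5 * 100
= 35.69%

35.69%


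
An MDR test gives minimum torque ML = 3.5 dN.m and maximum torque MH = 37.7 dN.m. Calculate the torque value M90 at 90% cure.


M90 = ML + 0.9 * (MH - ML)
M90 = 3.5 + 0.9 * (37.7 - 3.5)
M90 = 3.5 + 0.9 * 34.2
M90 = 34.28 dN.m

34.28 dN.m


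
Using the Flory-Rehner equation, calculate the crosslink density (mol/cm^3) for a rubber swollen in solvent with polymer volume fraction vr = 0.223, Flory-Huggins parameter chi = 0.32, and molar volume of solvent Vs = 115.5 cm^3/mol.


ln(1 - vr) = ln(1 - 0.223) = -0.2523
Numerator = -((-0.2523) + 0.223 + 0.32 * 0.223^2) = 0.0134
Denominator = 115.5 * (0.223^(1/3) - 0.223/2) = 57.1624
nu = 0.0134 / 57.1624 = 2.3445e-04 mol/cm^3

2.3445e-04 mol/cm^3


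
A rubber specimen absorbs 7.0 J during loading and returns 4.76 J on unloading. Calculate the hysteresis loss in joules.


Hysteresis loss = loading - unloading
= 7.0 - 4.76
= 2.24 J

2.24 J


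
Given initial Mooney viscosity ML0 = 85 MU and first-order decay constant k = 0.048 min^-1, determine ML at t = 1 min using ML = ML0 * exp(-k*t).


ML = ML0 * exp(-k * t)
ML = 85 * exp(-0.048 * 1)
ML = 85 * 0.9531
ML = 81.02 MU

81.02 MU


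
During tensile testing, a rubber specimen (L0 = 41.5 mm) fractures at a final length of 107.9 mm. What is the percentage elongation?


Elongation = (Lf - L0) / L0 * 100
= (107.9 - 41.5) / 41.5 * 100
= 66.4 / 41.5 * 100
= 160.0%

160.0%


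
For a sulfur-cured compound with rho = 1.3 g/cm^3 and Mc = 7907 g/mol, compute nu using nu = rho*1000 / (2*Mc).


nu = rho * 1000 / (2 * Mc)
nu = 1.3 * 1000 / (2 * 7907)
nu = 1300.0 / 15814
nu = 0.0822 mol/L

0.0822 mol/L


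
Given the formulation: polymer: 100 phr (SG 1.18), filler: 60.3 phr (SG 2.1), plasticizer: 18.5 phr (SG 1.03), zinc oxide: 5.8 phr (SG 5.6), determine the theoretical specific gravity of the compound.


Sum of weights = 184.6
Volume contributions:
  polymer: 100/1.18 = 84.7458
  filler: 60.3/2.1 = 28.7143
  plasticizer: 18.5/1.03 = 17.9612
  zinc oxide: 5.8/5.6 = 1.0357
Sum of volumes = 132.4569
SG = 184.6 / 132.4569 = 1.394

SG = 1.394


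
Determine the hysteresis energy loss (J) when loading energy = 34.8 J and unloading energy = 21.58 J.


Hysteresis loss = loading - unloading
= 34.8 - 21.58
= 13.22 J

13.22 J


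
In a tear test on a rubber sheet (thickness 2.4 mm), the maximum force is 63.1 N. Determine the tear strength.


Tear strength = force / thickness
= 63.1 / 2.4
= 26.29 N/mm

26.29 N/mm


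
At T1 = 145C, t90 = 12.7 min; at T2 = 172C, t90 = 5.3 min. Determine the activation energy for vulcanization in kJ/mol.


T1 = 418.15 K, T2 = 445.15 K
1/T1 - 1/T2 = 1.4505e-04
ln(t1/t2) = ln(12.7/5.3) = 0.8739
Ea = 8.314 * 0.8739 / 1.4505e-04 = 50089.1977 J/mol
Ea = 50.09 kJ/mol

50.09 kJ/mol


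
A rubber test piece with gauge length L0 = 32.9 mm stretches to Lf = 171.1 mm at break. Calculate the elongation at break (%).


Elongation = (Lf - L0) / L0 * 100
= (171.1 - 32.9) / 32.9 * 100
= 138.2 / 32.9 * 100
= 420.1%

420.1%


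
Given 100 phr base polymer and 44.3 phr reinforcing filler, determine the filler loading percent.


Filler % = filler / (rubber + filler) * 100
= 44.3 / (100 + 44.3) * 100
= 44.3 / 144.3 * 100
= 30.7%

30.7%


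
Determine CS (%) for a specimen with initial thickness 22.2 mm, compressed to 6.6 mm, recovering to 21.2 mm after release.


CS = (t0 - recovered) / (t0 - ts) * 100
= (22.2 - 21.2) / (22.2 - 6.6) * 100
= 1.0 / 15.6 * 100
= 6.4%

6.4%


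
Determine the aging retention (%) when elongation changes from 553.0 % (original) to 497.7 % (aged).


Retention = aged / original * 100
= 497.7 / 553.0 * 100
= 90.0%

90.0%


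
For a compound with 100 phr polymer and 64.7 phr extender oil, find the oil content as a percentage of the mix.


Oil % = oil / (100 + oil) * 100
= 64.7 / (100 + 64.7) * 100
= 64.7 / 164.7 * 100
= 39.28%

39.28%


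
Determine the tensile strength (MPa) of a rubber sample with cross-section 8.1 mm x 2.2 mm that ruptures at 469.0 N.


Area = width * thickness = 8.1 * 2.2 = 17.82 mm^2
TS = force / area = 469.0 / 17.82 = 26.32 MPa

26.32 MPa


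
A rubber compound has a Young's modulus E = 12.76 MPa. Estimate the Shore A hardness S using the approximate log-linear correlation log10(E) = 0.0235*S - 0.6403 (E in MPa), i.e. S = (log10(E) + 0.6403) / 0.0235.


log10(E) = 0.0235*S - 0.6403  =>  S = (log10(E) + 0.6403) / 0.0235
log10(12.76) = 1.105851
S = (1.105851 + 0.6403) / 0.0235 = 1.746151 / 0.0235
S = 74.3

Shore A = 74.3


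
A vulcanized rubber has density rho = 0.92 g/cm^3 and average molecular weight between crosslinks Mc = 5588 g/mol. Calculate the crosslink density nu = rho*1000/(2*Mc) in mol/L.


nu = rho * 1000 / (2 * Mc)
nu = 0.92 * 1000 / (2 * 5588)
nu = 920.0 / 11176
nu = 0.0823 mol/L

0.0823 mol/L


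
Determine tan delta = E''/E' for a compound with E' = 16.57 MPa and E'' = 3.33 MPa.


tan delta = E'' / E'
= 3.33 / 16.57
= 0.201

tan delta = 0.201


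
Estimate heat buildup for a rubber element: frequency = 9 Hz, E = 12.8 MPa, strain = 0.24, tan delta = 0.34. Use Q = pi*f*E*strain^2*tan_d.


Q = pi * f * E * strain^2 * tan_d
= pi * 9 * 12.8 * 0.24^2 * 0.34
= pi * 9 * 12.8 * 0.0576 * 0.34
= 7.0877

Q = 7.0877


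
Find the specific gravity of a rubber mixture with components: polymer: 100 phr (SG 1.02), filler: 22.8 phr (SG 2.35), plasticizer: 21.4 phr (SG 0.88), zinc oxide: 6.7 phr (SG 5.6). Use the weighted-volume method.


Sum of weights = 150.9
Volume contributions:
  polymer: 100/1.02 = 98.0392
  filler: 22.8/2.35 = 9.7021
  plasticizer: 21.4/0.88 = 24.3182
  zinc oxide: 6.7/5.6 = 1.1964
Sum of volumes = 133.2560
SG = 150.9 / 133.2560 = 1.132

SG = 1.132


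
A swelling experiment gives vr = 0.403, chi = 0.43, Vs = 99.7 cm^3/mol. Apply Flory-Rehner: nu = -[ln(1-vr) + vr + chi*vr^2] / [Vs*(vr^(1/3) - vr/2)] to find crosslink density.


ln(1 - vr) = ln(1 - 0.403) = -0.5158
Numerator = -((-0.5158) + 0.403 + 0.43 * 0.403^2) = 0.0430
Denominator = 99.7 * (0.403^(1/3) - 0.403/2) = 53.5532
nu = 0.0430 / 53.5532 = 8.0298e-04 mol/cm^3

8.0298e-04 mol/cm^3


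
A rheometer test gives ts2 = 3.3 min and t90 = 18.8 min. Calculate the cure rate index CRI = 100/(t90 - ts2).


CRI = 100 / (t90 - ts2)
= 100 / (18.8 - 3.3)
= 100 / 15.5
= 6.45 min^-1

6.45 min^-1


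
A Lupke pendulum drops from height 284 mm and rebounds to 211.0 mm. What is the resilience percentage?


Resilience = h_rebound / h_drop * 100
= 211.0 / 284 * 100
= 74.3%

74.3%


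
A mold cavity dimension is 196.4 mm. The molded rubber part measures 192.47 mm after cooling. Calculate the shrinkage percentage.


Shrinkage = (mold - part) / mold * 100
= (196.4 - 192.47) / 196.4 * 100
= 3.93 / 196.4 * 100
= 2.0%

2.0%


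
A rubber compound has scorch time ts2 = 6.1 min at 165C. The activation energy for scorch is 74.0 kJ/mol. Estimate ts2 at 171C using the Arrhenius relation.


Convert temperatures: T1 = 165 + 273.15 = 438.15 K, T2 = 171 + 273.15 = 444.15 K
ts2_new = 6.1 * exp(74000 / 8.314 * (1/444.15 - 1/438.15))
1/T2 - 1/T1 = -3.0832e-05
ts2_new = 4.64 min

4.64 min


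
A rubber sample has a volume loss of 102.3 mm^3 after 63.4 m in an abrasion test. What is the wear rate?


Rate = volume_loss / distance
= 102.3 / 63.4
= 1.614 mm^3/m

1.614 mm^3/m


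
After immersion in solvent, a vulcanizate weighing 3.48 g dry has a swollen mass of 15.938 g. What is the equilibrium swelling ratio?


Q = W_swollen / W_dry
Q = 15.938 / 3.48
Q = 4.58

Q = 4.58


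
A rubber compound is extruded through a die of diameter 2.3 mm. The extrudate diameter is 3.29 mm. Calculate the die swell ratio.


Die swell ratio = D_extrudate / D_die
= 3.29 / 2.3
= 1.43

Die swell = 1.43


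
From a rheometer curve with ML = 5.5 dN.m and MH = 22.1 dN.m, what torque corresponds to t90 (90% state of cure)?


M90 = ML + 0.9 * (MH - ML)
M90 = 5.5 + 0.9 * (22.1 - 5.5)
M90 = 5.5 + 0.9 * 16.6
M90 = 20.44 dN.m

20.44 dN.m


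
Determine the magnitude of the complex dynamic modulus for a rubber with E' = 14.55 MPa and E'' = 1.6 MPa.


|E*| = sqrt(E'^2 + E''^2)
= sqrt(14.55^2 + 1.6^2)
= sqrt(211.7025 + 2.5600)
= 14.638 MPa

14.638 MPa


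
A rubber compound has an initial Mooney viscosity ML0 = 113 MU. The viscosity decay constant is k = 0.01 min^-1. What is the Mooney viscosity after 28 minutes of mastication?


ML = ML0 * exp(-k * t)
ML = 113 * exp(-0.01 * 28)
ML = 113 * 0.7558
ML = 85.4 MU

85.4 MU


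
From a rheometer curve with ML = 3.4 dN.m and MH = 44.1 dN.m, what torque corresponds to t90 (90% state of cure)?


M90 = ML + 0.9 * (MH - ML)
M90 = 3.4 + 0.9 * (44.1 - 3.4)
M90 = 3.4 + 0.9 * 40.7
M90 = 40.03 dN.m

40.03 dN.m


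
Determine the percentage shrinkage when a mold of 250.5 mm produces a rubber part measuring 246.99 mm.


Shrinkage = (mold - part) / mold * 100
= (250.5 - 246.99) / 250.5 * 100
= 3.51 / 250.5 * 100
= 1.4%

1.4%


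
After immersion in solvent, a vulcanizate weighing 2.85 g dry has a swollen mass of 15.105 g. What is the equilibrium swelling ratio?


Q = W_swollen / W_dry
Q = 15.105 / 2.85
Q = 5.3

Q = 5.3


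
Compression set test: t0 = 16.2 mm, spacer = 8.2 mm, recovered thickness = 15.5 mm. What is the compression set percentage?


CS = (t0 - recovered) / (t0 - ts) * 100
= (16.2 - 15.5) / (16.2 - 8.2) * 100
= 0.7 / 8.0 * 100
= 8.8%

8.8%


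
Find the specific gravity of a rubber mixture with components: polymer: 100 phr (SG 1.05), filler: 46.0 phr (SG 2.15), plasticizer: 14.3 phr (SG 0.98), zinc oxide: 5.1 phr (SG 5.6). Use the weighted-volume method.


Sum of weights = 165.4
Volume contributions:
  polymer: 100/1.05 = 95.2381
  filler: 46.0/2.15 = 21.3953
  plasticizer: 14.3/0.98 = 14.5918
  zinc oxide: 5.1/5.6 = 0.9107
Sum of volumes = 132.1360
SG = 165.4 / 132.1360 = 1.252

SG = 1.252


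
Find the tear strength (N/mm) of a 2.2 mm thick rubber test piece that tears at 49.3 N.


Tear strength = force / thickness
= 49.3 / 2.2
= 22.41 N/mm

22.41 N/mm


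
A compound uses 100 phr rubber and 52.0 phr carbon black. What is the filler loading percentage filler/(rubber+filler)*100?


Filler % = filler / (rubber + filler) * 100
= 52.0 / (100 + 52.0) * 100
= 52.0 / 152.0 * 100
= 34.21%

34.21%


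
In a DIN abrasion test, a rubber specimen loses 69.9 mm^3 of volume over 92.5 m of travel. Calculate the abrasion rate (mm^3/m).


Rate = volume_loss / distance
= 69.9 / 92.5
= 0.756 mm^3/m

0.756 mm^3/m


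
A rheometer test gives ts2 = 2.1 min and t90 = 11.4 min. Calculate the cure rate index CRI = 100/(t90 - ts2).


CRI = 100 / (t90 - ts2)
= 100 / (11.4 - 2.1)
= 100 / 9.3
= 10.75 min^-1

10.75 min^-1


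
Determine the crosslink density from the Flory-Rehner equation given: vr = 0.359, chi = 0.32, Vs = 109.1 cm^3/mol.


ln(1 - vr) = ln(1 - 0.359) = -0.4447
Numerator = -((-0.4447) + 0.359 + 0.32 * 0.359^2) = 0.0445
Denominator = 109.1 * (0.359^(1/3) - 0.359/2) = 57.9560
nu = 0.0445 / 57.9560 = 7.6755e-04 mol/cm^3

7.6755e-04 mol/cm^3


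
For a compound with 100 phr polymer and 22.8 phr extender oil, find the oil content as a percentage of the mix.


Oil % = oil / (100 + oil) * 100
= 22.8 / (100 + 22.8) * 100
= 22.8 / 122.8 * 100
= 18.57%

18.57%


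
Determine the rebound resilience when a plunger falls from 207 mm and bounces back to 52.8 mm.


Resilience = h_rebound / h_drop * 100
= 52.8 / 207 * 100
= 25.5%

25.5%


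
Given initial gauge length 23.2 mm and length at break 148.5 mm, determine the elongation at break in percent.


Elongation = (Lf - L0) / L0 * 100
= (148.5 - 23.2) / 23.2 * 100
= 125.3 / 23.2 * 100
= 540.1%

540.1%


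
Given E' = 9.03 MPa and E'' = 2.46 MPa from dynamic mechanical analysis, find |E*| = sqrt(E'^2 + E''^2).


|E*| = sqrt(E'^2 + E''^2)
= sqrt(9.03^2 + 2.46^2)
= sqrt(81.5409 + 6.0516)
= 9.359 MPa

9.359 MPa


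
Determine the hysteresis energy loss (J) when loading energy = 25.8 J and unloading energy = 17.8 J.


Hysteresis loss = loading - unloading
= 25.8 - 17.8
= 8.0 J

8.0 J


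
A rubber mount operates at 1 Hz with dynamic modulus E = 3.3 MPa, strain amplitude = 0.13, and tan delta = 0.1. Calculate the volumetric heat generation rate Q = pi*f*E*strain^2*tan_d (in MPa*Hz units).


Q = pi * f * E * strain^2 * tan_d
= pi * 1 * 3.3 * 0.13^2 * 0.1
= pi * 1 * 3.3 * 0.0169 * 0.1
= 0.0175

Q = 0.0175


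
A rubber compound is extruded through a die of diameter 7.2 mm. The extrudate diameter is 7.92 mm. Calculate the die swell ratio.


Die swell ratio = D_extrudate / D_die
= 7.92 / 7.2
= 1.1

Die swell = 1.1


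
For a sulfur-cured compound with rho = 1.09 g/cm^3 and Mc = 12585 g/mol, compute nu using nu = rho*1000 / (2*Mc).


nu = rho * 1000 / (2 * Mc)
nu = 1.09 * 1000 / (2 * 12585)
nu = 1090.0 / 25170
nu = 0.0433 mol/L

0.0433 mol/L


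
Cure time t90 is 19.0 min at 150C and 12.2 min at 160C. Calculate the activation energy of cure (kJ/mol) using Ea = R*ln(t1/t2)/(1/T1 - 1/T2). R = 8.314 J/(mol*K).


T1 = 423.15 K, T2 = 433.15 K
1/T1 - 1/T2 = 5.4559e-05
ln(t1/t2) = ln(19.0/12.2) = 0.4430
Ea = 8.314 * 0.4430 / 5.4559e-05 = 67507.0886 J/mol
Ea = 67.51 kJ/mol

67.51 kJ/mol


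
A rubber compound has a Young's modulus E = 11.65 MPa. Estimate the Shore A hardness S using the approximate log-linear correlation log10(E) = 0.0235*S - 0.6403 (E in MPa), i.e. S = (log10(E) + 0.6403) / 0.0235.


log10(E) = 0.0235*S - 0.6403  =>  S = (log10(E) + 0.6403) / 0.0235
log10(11.65) = 1.066326
S = (1.066326 + 0.6403) / 0.0235 = 1.706626 / 0.0235
S = 72.6

Shore A = 72.6
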